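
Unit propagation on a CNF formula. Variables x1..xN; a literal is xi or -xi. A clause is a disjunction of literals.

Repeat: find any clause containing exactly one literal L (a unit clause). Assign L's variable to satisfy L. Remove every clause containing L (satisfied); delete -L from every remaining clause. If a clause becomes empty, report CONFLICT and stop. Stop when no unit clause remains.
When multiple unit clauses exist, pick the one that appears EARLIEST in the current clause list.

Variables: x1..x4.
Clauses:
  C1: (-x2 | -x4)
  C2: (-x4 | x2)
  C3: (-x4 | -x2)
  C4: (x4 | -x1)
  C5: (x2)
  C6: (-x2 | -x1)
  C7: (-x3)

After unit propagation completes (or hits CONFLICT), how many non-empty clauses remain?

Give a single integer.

unit clause [2] forces x2=T; simplify:
  drop -2 from [-2, -4] -> [-4]
  drop -2 from [-4, -2] -> [-4]
  drop -2 from [-2, -1] -> [-1]
  satisfied 2 clause(s); 5 remain; assigned so far: [2]
unit clause [-4] forces x4=F; simplify:
  drop 4 from [4, -1] -> [-1]
  satisfied 2 clause(s); 3 remain; assigned so far: [2, 4]
unit clause [-1] forces x1=F; simplify:
  satisfied 2 clause(s); 1 remain; assigned so far: [1, 2, 4]
unit clause [-3] forces x3=F; simplify:
  satisfied 1 clause(s); 0 remain; assigned so far: [1, 2, 3, 4]

Answer: 0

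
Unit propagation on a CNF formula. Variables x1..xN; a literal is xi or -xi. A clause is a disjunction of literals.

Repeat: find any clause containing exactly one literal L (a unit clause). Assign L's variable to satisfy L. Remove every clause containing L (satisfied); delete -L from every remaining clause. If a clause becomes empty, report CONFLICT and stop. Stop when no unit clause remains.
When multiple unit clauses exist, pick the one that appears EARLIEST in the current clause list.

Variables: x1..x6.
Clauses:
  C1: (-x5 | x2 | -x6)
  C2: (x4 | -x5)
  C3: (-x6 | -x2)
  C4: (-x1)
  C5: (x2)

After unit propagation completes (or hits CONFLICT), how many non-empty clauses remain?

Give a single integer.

Answer: 1

Derivation:
unit clause [-1] forces x1=F; simplify:
  satisfied 1 clause(s); 4 remain; assigned so far: [1]
unit clause [2] forces x2=T; simplify:
  drop -2 from [-6, -2] -> [-6]
  satisfied 2 clause(s); 2 remain; assigned so far: [1, 2]
unit clause [-6] forces x6=F; simplify:
  satisfied 1 clause(s); 1 remain; assigned so far: [1, 2, 6]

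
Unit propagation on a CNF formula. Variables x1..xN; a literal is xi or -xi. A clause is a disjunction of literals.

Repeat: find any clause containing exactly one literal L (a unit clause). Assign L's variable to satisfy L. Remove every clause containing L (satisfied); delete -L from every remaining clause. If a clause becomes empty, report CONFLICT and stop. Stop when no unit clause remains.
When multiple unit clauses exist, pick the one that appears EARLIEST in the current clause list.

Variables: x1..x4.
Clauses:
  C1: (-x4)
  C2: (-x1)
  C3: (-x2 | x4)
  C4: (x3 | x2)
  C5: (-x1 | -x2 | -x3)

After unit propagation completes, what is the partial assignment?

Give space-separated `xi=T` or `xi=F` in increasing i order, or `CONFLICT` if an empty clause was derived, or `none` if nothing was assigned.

Answer: x1=F x2=F x3=T x4=F

Derivation:
unit clause [-4] forces x4=F; simplify:
  drop 4 from [-2, 4] -> [-2]
  satisfied 1 clause(s); 4 remain; assigned so far: [4]
unit clause [-1] forces x1=F; simplify:
  satisfied 2 clause(s); 2 remain; assigned so far: [1, 4]
unit clause [-2] forces x2=F; simplify:
  drop 2 from [3, 2] -> [3]
  satisfied 1 clause(s); 1 remain; assigned so far: [1, 2, 4]
unit clause [3] forces x3=T; simplify:
  satisfied 1 clause(s); 0 remain; assigned so far: [1, 2, 3, 4]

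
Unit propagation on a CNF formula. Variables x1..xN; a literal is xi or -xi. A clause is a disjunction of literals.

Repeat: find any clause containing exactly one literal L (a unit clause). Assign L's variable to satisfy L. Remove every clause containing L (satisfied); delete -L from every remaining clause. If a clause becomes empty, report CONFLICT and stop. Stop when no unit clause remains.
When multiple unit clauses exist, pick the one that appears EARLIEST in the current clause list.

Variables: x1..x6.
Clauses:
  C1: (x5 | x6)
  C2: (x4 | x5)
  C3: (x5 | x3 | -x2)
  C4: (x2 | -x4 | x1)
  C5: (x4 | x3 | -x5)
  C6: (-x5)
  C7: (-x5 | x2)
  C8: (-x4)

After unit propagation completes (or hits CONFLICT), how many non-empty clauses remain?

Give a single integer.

Answer: 2

Derivation:
unit clause [-5] forces x5=F; simplify:
  drop 5 from [5, 6] -> [6]
  drop 5 from [4, 5] -> [4]
  drop 5 from [5, 3, -2] -> [3, -2]
  satisfied 3 clause(s); 5 remain; assigned so far: [5]
unit clause [6] forces x6=T; simplify:
  satisfied 1 clause(s); 4 remain; assigned so far: [5, 6]
unit clause [4] forces x4=T; simplify:
  drop -4 from [2, -4, 1] -> [2, 1]
  drop -4 from [-4] -> [] (empty!)
  satisfied 1 clause(s); 3 remain; assigned so far: [4, 5, 6]
CONFLICT (empty clause)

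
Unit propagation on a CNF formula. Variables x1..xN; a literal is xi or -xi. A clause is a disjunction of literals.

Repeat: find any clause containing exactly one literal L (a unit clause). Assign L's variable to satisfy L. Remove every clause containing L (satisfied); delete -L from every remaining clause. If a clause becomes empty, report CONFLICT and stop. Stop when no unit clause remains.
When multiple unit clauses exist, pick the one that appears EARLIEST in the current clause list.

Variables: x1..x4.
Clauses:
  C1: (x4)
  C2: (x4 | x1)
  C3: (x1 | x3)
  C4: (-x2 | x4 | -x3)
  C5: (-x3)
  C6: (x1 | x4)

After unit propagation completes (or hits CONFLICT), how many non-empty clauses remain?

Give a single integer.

unit clause [4] forces x4=T; simplify:
  satisfied 4 clause(s); 2 remain; assigned so far: [4]
unit clause [-3] forces x3=F; simplify:
  drop 3 from [1, 3] -> [1]
  satisfied 1 clause(s); 1 remain; assigned so far: [3, 4]
unit clause [1] forces x1=T; simplify:
  satisfied 1 clause(s); 0 remain; assigned so far: [1, 3, 4]

Answer: 0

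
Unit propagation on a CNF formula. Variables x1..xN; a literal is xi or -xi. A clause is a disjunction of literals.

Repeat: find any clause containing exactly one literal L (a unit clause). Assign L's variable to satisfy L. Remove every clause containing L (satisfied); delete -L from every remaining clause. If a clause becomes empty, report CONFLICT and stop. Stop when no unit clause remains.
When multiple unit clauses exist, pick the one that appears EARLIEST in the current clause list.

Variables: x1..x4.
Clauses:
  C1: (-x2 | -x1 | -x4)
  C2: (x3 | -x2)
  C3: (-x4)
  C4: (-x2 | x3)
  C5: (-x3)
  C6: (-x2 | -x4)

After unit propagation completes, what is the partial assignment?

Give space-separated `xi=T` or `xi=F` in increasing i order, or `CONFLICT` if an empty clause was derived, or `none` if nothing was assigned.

unit clause [-4] forces x4=F; simplify:
  satisfied 3 clause(s); 3 remain; assigned so far: [4]
unit clause [-3] forces x3=F; simplify:
  drop 3 from [3, -2] -> [-2]
  drop 3 from [-2, 3] -> [-2]
  satisfied 1 clause(s); 2 remain; assigned so far: [3, 4]
unit clause [-2] forces x2=F; simplify:
  satisfied 2 clause(s); 0 remain; assigned so far: [2, 3, 4]

Answer: x2=F x3=F x4=F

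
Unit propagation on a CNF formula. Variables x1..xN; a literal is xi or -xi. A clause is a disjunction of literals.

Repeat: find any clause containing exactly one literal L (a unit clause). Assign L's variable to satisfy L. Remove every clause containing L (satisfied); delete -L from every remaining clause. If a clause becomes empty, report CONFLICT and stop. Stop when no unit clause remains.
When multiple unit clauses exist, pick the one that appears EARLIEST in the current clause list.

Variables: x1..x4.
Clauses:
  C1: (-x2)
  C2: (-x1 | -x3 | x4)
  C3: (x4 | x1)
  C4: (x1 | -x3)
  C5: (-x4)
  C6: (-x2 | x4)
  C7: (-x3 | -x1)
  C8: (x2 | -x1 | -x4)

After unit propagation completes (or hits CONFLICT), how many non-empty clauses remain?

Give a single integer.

unit clause [-2] forces x2=F; simplify:
  drop 2 from [2, -1, -4] -> [-1, -4]
  satisfied 2 clause(s); 6 remain; assigned so far: [2]
unit clause [-4] forces x4=F; simplify:
  drop 4 from [-1, -3, 4] -> [-1, -3]
  drop 4 from [4, 1] -> [1]
  satisfied 2 clause(s); 4 remain; assigned so far: [2, 4]
unit clause [1] forces x1=T; simplify:
  drop -1 from [-1, -3] -> [-3]
  drop -1 from [-3, -1] -> [-3]
  satisfied 2 clause(s); 2 remain; assigned so far: [1, 2, 4]
unit clause [-3] forces x3=F; simplify:
  satisfied 2 clause(s); 0 remain; assigned so far: [1, 2, 3, 4]

Answer: 0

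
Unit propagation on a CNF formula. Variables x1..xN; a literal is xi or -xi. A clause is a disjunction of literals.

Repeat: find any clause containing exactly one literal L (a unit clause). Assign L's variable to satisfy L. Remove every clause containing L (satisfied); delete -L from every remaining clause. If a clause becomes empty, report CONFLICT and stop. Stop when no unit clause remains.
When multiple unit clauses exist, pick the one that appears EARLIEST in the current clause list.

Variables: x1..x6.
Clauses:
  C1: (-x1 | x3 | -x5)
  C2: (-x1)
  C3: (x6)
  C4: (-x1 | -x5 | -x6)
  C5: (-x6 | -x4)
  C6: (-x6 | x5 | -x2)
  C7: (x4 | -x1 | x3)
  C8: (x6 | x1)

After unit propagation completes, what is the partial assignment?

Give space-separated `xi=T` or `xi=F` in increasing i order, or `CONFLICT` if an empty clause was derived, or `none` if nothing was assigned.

unit clause [-1] forces x1=F; simplify:
  drop 1 from [6, 1] -> [6]
  satisfied 4 clause(s); 4 remain; assigned so far: [1]
unit clause [6] forces x6=T; simplify:
  drop -6 from [-6, -4] -> [-4]
  drop -6 from [-6, 5, -2] -> [5, -2]
  satisfied 2 clause(s); 2 remain; assigned so far: [1, 6]
unit clause [-4] forces x4=F; simplify:
  satisfied 1 clause(s); 1 remain; assigned so far: [1, 4, 6]

Answer: x1=F x4=F x6=T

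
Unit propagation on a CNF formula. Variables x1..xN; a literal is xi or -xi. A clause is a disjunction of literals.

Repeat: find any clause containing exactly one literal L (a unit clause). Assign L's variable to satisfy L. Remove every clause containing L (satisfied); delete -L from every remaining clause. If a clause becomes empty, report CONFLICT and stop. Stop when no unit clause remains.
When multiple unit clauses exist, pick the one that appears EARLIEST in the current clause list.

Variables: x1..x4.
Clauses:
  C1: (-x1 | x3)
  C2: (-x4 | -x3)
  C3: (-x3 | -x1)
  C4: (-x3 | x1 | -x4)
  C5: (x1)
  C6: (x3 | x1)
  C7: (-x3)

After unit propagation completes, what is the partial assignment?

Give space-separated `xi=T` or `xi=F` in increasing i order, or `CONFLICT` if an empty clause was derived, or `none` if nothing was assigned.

unit clause [1] forces x1=T; simplify:
  drop -1 from [-1, 3] -> [3]
  drop -1 from [-3, -1] -> [-3]
  satisfied 3 clause(s); 4 remain; assigned so far: [1]
unit clause [3] forces x3=T; simplify:
  drop -3 from [-4, -3] -> [-4]
  drop -3 from [-3] -> [] (empty!)
  drop -3 from [-3] -> [] (empty!)
  satisfied 1 clause(s); 3 remain; assigned so far: [1, 3]
CONFLICT (empty clause)

Answer: CONFLICT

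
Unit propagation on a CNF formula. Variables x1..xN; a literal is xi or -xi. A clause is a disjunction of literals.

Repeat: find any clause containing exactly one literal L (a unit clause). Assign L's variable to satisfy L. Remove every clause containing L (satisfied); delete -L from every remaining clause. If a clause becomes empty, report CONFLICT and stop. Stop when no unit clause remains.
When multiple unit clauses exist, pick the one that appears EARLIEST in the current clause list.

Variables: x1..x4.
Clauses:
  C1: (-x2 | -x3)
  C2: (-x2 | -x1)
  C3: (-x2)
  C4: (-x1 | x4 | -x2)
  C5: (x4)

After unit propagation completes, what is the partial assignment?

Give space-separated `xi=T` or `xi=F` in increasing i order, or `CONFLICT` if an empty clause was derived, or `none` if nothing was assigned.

Answer: x2=F x4=T

Derivation:
unit clause [-2] forces x2=F; simplify:
  satisfied 4 clause(s); 1 remain; assigned so far: [2]
unit clause [4] forces x4=T; simplify:
  satisfied 1 clause(s); 0 remain; assigned so far: [2, 4]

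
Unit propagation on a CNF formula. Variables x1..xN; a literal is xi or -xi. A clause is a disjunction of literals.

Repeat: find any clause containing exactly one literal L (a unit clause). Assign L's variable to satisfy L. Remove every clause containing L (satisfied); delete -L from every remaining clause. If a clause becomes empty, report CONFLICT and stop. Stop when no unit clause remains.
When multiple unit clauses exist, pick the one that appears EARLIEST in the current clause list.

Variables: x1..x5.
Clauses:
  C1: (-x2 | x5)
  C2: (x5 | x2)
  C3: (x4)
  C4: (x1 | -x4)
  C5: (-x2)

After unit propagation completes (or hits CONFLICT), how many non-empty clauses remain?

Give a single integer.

Answer: 0

Derivation:
unit clause [4] forces x4=T; simplify:
  drop -4 from [1, -4] -> [1]
  satisfied 1 clause(s); 4 remain; assigned so far: [4]
unit clause [1] forces x1=T; simplify:
  satisfied 1 clause(s); 3 remain; assigned so far: [1, 4]
unit clause [-2] forces x2=F; simplify:
  drop 2 from [5, 2] -> [5]
  satisfied 2 clause(s); 1 remain; assigned so far: [1, 2, 4]
unit clause [5] forces x5=T; simplify:
  satisfied 1 clause(s); 0 remain; assigned so far: [1, 2, 4, 5]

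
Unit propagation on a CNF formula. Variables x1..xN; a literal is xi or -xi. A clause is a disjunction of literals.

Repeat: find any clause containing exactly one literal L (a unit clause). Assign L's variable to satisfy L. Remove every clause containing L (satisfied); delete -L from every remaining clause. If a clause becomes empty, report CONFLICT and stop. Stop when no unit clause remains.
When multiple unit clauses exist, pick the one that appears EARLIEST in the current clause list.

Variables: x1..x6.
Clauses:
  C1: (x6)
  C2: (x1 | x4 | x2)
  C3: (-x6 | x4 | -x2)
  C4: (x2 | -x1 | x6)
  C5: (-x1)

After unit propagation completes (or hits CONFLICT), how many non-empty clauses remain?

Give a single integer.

Answer: 2

Derivation:
unit clause [6] forces x6=T; simplify:
  drop -6 from [-6, 4, -2] -> [4, -2]
  satisfied 2 clause(s); 3 remain; assigned so far: [6]
unit clause [-1] forces x1=F; simplify:
  drop 1 from [1, 4, 2] -> [4, 2]
  satisfied 1 clause(s); 2 remain; assigned so far: [1, 6]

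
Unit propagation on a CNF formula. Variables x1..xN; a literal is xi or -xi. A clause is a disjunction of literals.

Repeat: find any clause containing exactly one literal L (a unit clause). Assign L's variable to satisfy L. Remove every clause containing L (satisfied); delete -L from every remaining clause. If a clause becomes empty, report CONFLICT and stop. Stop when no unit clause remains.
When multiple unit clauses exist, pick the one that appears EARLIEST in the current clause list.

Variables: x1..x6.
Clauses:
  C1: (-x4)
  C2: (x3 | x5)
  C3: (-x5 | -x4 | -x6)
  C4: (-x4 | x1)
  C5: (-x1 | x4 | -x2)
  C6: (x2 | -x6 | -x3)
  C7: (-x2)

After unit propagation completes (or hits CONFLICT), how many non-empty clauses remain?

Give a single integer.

Answer: 2

Derivation:
unit clause [-4] forces x4=F; simplify:
  drop 4 from [-1, 4, -2] -> [-1, -2]
  satisfied 3 clause(s); 4 remain; assigned so far: [4]
unit clause [-2] forces x2=F; simplify:
  drop 2 from [2, -6, -3] -> [-6, -3]
  satisfied 2 clause(s); 2 remain; assigned so far: [2, 4]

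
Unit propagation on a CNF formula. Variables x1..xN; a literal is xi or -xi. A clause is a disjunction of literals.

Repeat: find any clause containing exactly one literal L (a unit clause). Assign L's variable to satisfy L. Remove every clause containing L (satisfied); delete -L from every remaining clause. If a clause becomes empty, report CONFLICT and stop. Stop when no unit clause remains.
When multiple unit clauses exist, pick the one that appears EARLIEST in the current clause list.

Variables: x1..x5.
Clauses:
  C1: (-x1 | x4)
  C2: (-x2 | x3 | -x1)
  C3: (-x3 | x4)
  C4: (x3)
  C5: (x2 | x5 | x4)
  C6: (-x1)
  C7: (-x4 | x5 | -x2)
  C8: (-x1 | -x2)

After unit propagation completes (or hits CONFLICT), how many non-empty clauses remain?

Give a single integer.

Answer: 1

Derivation:
unit clause [3] forces x3=T; simplify:
  drop -3 from [-3, 4] -> [4]
  satisfied 2 clause(s); 6 remain; assigned so far: [3]
unit clause [4] forces x4=T; simplify:
  drop -4 from [-4, 5, -2] -> [5, -2]
  satisfied 3 clause(s); 3 remain; assigned so far: [3, 4]
unit clause [-1] forces x1=F; simplify:
  satisfied 2 clause(s); 1 remain; assigned so far: [1, 3, 4]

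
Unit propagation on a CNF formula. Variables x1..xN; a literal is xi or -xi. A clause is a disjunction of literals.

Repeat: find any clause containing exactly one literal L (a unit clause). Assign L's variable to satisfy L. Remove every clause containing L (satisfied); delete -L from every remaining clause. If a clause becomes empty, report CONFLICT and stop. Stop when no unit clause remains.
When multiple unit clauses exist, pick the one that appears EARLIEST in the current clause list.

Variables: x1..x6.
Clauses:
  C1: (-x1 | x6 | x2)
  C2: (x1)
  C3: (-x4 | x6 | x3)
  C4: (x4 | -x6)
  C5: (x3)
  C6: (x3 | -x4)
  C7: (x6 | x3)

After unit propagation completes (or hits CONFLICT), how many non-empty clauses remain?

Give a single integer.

Answer: 2

Derivation:
unit clause [1] forces x1=T; simplify:
  drop -1 from [-1, 6, 2] -> [6, 2]
  satisfied 1 clause(s); 6 remain; assigned so far: [1]
unit clause [3] forces x3=T; simplify:
  satisfied 4 clause(s); 2 remain; assigned so far: [1, 3]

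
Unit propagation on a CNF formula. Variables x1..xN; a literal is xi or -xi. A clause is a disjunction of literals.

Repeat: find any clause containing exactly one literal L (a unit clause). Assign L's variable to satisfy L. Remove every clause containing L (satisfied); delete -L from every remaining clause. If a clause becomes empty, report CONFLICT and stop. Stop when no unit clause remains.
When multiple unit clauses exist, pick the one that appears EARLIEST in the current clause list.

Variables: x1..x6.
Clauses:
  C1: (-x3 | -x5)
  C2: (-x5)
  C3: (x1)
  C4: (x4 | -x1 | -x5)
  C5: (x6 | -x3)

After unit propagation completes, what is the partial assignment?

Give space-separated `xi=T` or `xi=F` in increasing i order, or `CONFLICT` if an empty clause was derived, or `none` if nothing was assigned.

unit clause [-5] forces x5=F; simplify:
  satisfied 3 clause(s); 2 remain; assigned so far: [5]
unit clause [1] forces x1=T; simplify:
  satisfied 1 clause(s); 1 remain; assigned so far: [1, 5]

Answer: x1=T x5=F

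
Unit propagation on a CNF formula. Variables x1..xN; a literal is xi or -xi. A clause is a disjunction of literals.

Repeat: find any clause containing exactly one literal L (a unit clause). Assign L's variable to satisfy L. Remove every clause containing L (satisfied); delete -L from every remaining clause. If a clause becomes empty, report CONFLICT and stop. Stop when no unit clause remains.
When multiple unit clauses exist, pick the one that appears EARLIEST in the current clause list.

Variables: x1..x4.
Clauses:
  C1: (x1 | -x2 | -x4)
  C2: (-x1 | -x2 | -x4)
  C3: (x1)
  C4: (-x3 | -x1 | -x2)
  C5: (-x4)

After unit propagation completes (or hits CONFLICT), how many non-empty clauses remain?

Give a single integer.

unit clause [1] forces x1=T; simplify:
  drop -1 from [-1, -2, -4] -> [-2, -4]
  drop -1 from [-3, -1, -2] -> [-3, -2]
  satisfied 2 clause(s); 3 remain; assigned so far: [1]
unit clause [-4] forces x4=F; simplify:
  satisfied 2 clause(s); 1 remain; assigned so far: [1, 4]

Answer: 1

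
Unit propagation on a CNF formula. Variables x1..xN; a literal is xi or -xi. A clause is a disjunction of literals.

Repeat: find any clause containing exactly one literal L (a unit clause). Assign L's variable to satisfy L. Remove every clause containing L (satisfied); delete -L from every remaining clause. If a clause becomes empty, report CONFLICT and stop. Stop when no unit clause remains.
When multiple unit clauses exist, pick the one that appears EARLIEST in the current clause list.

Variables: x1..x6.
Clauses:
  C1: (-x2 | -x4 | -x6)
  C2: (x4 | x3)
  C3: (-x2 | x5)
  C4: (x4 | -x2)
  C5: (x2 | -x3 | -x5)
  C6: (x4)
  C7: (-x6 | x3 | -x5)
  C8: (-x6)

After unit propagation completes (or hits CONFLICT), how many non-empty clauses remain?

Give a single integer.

Answer: 2

Derivation:
unit clause [4] forces x4=T; simplify:
  drop -4 from [-2, -4, -6] -> [-2, -6]
  satisfied 3 clause(s); 5 remain; assigned so far: [4]
unit clause [-6] forces x6=F; simplify:
  satisfied 3 clause(s); 2 remain; assigned so far: [4, 6]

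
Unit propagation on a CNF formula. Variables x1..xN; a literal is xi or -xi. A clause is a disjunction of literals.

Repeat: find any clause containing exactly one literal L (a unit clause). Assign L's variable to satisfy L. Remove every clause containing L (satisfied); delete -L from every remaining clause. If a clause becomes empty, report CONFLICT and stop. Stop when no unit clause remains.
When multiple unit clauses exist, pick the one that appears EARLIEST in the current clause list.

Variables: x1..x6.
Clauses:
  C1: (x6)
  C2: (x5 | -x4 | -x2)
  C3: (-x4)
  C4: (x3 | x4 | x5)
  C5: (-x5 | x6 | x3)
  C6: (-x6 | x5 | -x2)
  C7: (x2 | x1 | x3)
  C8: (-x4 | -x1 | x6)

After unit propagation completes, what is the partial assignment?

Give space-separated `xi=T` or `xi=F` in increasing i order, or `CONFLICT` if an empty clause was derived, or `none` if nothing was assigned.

Answer: x4=F x6=T

Derivation:
unit clause [6] forces x6=T; simplify:
  drop -6 from [-6, 5, -2] -> [5, -2]
  satisfied 3 clause(s); 5 remain; assigned so far: [6]
unit clause [-4] forces x4=F; simplify:
  drop 4 from [3, 4, 5] -> [3, 5]
  satisfied 2 clause(s); 3 remain; assigned so far: [4, 6]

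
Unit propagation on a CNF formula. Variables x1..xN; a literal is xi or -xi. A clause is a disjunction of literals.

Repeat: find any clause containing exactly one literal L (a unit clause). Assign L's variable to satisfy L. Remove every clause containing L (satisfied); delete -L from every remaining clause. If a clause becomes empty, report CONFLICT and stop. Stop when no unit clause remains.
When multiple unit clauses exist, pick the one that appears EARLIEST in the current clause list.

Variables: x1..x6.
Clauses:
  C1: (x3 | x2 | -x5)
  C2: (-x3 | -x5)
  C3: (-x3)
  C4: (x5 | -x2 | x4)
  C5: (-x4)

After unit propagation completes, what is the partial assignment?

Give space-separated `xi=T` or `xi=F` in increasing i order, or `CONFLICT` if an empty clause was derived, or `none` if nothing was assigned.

Answer: x3=F x4=F

Derivation:
unit clause [-3] forces x3=F; simplify:
  drop 3 from [3, 2, -5] -> [2, -5]
  satisfied 2 clause(s); 3 remain; assigned so far: [3]
unit clause [-4] forces x4=F; simplify:
  drop 4 from [5, -2, 4] -> [5, -2]
  satisfied 1 clause(s); 2 remain; assigned so far: [3, 4]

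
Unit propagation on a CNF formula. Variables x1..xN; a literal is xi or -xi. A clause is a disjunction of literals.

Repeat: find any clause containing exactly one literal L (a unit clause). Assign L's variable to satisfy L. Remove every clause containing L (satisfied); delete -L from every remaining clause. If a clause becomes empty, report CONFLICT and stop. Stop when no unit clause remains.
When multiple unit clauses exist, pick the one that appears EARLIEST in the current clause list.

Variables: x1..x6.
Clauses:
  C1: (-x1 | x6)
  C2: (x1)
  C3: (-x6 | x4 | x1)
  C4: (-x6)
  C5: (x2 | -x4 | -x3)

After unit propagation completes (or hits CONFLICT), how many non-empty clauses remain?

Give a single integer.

Answer: 1

Derivation:
unit clause [1] forces x1=T; simplify:
  drop -1 from [-1, 6] -> [6]
  satisfied 2 clause(s); 3 remain; assigned so far: [1]
unit clause [6] forces x6=T; simplify:
  drop -6 from [-6] -> [] (empty!)
  satisfied 1 clause(s); 2 remain; assigned so far: [1, 6]
CONFLICT (empty clause)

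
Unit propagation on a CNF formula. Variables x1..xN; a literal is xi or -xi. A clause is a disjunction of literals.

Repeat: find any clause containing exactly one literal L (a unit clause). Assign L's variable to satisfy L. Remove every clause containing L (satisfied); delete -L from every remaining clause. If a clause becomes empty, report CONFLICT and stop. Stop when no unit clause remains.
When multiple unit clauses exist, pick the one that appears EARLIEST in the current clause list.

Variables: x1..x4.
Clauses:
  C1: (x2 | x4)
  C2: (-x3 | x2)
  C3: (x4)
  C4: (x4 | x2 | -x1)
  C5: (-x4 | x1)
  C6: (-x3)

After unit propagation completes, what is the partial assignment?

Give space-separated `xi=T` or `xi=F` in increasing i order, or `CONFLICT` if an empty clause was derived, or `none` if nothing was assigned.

unit clause [4] forces x4=T; simplify:
  drop -4 from [-4, 1] -> [1]
  satisfied 3 clause(s); 3 remain; assigned so far: [4]
unit clause [1] forces x1=T; simplify:
  satisfied 1 clause(s); 2 remain; assigned so far: [1, 4]
unit clause [-3] forces x3=F; simplify:
  satisfied 2 clause(s); 0 remain; assigned so far: [1, 3, 4]

Answer: x1=T x3=F x4=T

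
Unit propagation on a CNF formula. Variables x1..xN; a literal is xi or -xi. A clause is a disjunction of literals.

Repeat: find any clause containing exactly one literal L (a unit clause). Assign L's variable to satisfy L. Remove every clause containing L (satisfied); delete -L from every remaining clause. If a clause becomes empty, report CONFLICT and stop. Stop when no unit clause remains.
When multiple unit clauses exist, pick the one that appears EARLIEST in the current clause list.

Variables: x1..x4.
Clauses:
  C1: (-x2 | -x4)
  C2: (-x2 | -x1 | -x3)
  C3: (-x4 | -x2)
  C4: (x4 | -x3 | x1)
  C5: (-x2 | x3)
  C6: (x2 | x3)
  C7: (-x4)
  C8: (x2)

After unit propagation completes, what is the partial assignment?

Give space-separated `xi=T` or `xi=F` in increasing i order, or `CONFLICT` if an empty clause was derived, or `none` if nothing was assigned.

unit clause [-4] forces x4=F; simplify:
  drop 4 from [4, -3, 1] -> [-3, 1]
  satisfied 3 clause(s); 5 remain; assigned so far: [4]
unit clause [2] forces x2=T; simplify:
  drop -2 from [-2, -1, -3] -> [-1, -3]
  drop -2 from [-2, 3] -> [3]
  satisfied 2 clause(s); 3 remain; assigned so far: [2, 4]
unit clause [3] forces x3=T; simplify:
  drop -3 from [-1, -3] -> [-1]
  drop -3 from [-3, 1] -> [1]
  satisfied 1 clause(s); 2 remain; assigned so far: [2, 3, 4]
unit clause [-1] forces x1=F; simplify:
  drop 1 from [1] -> [] (empty!)
  satisfied 1 clause(s); 1 remain; assigned so far: [1, 2, 3, 4]
CONFLICT (empty clause)

Answer: CONFLICT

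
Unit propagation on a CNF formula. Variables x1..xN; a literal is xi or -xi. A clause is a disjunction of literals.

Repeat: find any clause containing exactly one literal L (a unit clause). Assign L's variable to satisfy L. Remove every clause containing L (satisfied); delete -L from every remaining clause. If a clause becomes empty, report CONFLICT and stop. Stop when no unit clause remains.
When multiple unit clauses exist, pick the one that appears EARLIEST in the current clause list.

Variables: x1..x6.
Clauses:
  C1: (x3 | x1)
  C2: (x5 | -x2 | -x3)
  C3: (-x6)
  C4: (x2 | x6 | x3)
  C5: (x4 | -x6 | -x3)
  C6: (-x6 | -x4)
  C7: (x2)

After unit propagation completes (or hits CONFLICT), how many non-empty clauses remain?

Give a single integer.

Answer: 2

Derivation:
unit clause [-6] forces x6=F; simplify:
  drop 6 from [2, 6, 3] -> [2, 3]
  satisfied 3 clause(s); 4 remain; assigned so far: [6]
unit clause [2] forces x2=T; simplify:
  drop -2 from [5, -2, -3] -> [5, -3]
  satisfied 2 clause(s); 2 remain; assigned so far: [2, 6]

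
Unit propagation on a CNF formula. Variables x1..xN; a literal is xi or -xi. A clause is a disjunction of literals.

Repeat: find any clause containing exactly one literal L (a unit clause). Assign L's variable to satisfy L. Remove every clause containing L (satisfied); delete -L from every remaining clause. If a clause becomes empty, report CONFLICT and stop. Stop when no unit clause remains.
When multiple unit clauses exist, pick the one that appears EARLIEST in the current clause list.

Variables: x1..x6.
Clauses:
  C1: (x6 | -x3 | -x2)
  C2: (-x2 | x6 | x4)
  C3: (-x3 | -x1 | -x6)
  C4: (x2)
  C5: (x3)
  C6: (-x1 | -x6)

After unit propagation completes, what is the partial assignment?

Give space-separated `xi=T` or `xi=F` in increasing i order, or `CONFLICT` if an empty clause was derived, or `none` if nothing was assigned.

Answer: x1=F x2=T x3=T x6=T

Derivation:
unit clause [2] forces x2=T; simplify:
  drop -2 from [6, -3, -2] -> [6, -3]
  drop -2 from [-2, 6, 4] -> [6, 4]
  satisfied 1 clause(s); 5 remain; assigned so far: [2]
unit clause [3] forces x3=T; simplify:
  drop -3 from [6, -3] -> [6]
  drop -3 from [-3, -1, -6] -> [-1, -6]
  satisfied 1 clause(s); 4 remain; assigned so far: [2, 3]
unit clause [6] forces x6=T; simplify:
  drop -6 from [-1, -6] -> [-1]
  drop -6 from [-1, -6] -> [-1]
  satisfied 2 clause(s); 2 remain; assigned so far: [2, 3, 6]
unit clause [-1] forces x1=F; simplify:
  satisfied 2 clause(s); 0 remain; assigned so far: [1, 2, 3, 6]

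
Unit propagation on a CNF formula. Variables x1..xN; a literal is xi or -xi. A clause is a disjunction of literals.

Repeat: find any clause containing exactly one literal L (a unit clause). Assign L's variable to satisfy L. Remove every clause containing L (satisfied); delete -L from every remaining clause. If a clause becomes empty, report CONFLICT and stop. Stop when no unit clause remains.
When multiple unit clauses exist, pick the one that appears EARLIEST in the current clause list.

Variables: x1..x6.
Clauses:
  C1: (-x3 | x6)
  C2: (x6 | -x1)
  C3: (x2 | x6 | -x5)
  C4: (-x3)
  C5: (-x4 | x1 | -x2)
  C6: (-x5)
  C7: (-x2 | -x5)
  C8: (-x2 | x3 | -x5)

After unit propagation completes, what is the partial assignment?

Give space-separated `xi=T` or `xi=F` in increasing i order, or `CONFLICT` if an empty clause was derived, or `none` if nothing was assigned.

unit clause [-3] forces x3=F; simplify:
  drop 3 from [-2, 3, -5] -> [-2, -5]
  satisfied 2 clause(s); 6 remain; assigned so far: [3]
unit clause [-5] forces x5=F; simplify:
  satisfied 4 clause(s); 2 remain; assigned so far: [3, 5]

Answer: x3=F x5=F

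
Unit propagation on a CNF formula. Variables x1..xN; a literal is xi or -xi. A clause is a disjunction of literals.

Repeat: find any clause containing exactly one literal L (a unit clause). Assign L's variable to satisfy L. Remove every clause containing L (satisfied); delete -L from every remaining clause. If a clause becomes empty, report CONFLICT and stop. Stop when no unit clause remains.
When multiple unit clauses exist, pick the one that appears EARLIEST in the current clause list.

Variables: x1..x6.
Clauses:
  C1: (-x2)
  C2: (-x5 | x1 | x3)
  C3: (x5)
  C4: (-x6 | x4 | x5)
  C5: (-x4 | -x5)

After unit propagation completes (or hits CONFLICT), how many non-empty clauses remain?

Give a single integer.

unit clause [-2] forces x2=F; simplify:
  satisfied 1 clause(s); 4 remain; assigned so far: [2]
unit clause [5] forces x5=T; simplify:
  drop -5 from [-5, 1, 3] -> [1, 3]
  drop -5 from [-4, -5] -> [-4]
  satisfied 2 clause(s); 2 remain; assigned so far: [2, 5]
unit clause [-4] forces x4=F; simplify:
  satisfied 1 clause(s); 1 remain; assigned so far: [2, 4, 5]

Answer: 1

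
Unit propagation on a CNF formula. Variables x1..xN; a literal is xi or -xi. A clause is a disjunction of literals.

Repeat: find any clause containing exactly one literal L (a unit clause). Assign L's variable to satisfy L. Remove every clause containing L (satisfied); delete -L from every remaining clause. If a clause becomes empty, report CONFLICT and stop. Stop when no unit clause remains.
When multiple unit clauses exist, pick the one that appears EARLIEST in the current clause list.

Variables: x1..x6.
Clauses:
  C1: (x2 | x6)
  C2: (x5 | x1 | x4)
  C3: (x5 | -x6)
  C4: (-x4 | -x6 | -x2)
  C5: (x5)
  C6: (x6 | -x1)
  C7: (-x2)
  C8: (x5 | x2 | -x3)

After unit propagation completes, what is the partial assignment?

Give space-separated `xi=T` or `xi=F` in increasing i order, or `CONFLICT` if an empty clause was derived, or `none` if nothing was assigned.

unit clause [5] forces x5=T; simplify:
  satisfied 4 clause(s); 4 remain; assigned so far: [5]
unit clause [-2] forces x2=F; simplify:
  drop 2 from [2, 6] -> [6]
  satisfied 2 clause(s); 2 remain; assigned so far: [2, 5]
unit clause [6] forces x6=T; simplify:
  satisfied 2 clause(s); 0 remain; assigned so far: [2, 5, 6]

Answer: x2=F x5=T x6=T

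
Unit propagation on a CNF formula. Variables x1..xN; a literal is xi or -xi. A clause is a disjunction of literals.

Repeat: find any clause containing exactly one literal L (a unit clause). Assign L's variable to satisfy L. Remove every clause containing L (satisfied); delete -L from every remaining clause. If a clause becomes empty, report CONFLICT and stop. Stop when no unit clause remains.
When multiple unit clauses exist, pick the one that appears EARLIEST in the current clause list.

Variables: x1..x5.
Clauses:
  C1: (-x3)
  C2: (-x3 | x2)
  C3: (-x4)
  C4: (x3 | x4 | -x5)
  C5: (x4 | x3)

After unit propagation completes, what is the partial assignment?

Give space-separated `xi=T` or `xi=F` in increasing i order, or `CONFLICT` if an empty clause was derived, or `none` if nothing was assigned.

unit clause [-3] forces x3=F; simplify:
  drop 3 from [3, 4, -5] -> [4, -5]
  drop 3 from [4, 3] -> [4]
  satisfied 2 clause(s); 3 remain; assigned so far: [3]
unit clause [-4] forces x4=F; simplify:
  drop 4 from [4, -5] -> [-5]
  drop 4 from [4] -> [] (empty!)
  satisfied 1 clause(s); 2 remain; assigned so far: [3, 4]
CONFLICT (empty clause)

Answer: CONFLICT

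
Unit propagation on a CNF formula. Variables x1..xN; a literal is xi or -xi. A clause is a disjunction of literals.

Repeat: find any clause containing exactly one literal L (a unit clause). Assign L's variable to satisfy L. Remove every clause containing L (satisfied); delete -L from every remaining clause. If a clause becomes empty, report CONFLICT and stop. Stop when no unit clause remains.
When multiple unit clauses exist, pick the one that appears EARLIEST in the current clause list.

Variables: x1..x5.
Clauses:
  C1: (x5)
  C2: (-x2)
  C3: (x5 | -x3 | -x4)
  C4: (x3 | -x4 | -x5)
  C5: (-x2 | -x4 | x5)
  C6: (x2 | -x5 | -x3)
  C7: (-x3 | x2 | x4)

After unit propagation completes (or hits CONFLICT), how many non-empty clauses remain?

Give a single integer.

Answer: 0

Derivation:
unit clause [5] forces x5=T; simplify:
  drop -5 from [3, -4, -5] -> [3, -4]
  drop -5 from [2, -5, -3] -> [2, -3]
  satisfied 3 clause(s); 4 remain; assigned so far: [5]
unit clause [-2] forces x2=F; simplify:
  drop 2 from [2, -3] -> [-3]
  drop 2 from [-3, 2, 4] -> [-3, 4]
  satisfied 1 clause(s); 3 remain; assigned so far: [2, 5]
unit clause [-3] forces x3=F; simplify:
  drop 3 from [3, -4] -> [-4]
  satisfied 2 clause(s); 1 remain; assigned so far: [2, 3, 5]
unit clause [-4] forces x4=F; simplify:
  satisfied 1 clause(s); 0 remain; assigned so far: [2, 3, 4, 5]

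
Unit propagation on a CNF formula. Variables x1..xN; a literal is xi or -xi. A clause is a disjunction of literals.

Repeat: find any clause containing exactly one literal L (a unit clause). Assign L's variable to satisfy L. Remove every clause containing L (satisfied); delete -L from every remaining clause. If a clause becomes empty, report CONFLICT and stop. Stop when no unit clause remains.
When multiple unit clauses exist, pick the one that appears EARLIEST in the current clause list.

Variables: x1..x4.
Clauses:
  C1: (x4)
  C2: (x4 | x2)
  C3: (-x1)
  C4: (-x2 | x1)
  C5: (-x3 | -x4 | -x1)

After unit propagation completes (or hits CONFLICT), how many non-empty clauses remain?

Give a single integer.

Answer: 0

Derivation:
unit clause [4] forces x4=T; simplify:
  drop -4 from [-3, -4, -1] -> [-3, -1]
  satisfied 2 clause(s); 3 remain; assigned so far: [4]
unit clause [-1] forces x1=F; simplify:
  drop 1 from [-2, 1] -> [-2]
  satisfied 2 clause(s); 1 remain; assigned so far: [1, 4]
unit clause [-2] forces x2=F; simplify:
  satisfied 1 clause(s); 0 remain; assigned so far: [1, 2, 4]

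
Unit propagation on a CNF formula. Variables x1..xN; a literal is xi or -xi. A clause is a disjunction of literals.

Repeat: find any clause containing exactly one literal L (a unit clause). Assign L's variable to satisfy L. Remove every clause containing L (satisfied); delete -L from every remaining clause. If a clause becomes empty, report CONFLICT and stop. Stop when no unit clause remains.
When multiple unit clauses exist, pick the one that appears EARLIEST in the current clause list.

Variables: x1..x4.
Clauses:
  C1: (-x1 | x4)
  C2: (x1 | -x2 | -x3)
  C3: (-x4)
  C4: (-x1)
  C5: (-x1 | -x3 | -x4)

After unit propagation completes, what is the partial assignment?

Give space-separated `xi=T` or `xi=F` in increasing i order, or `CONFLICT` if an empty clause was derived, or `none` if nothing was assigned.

Answer: x1=F x4=F

Derivation:
unit clause [-4] forces x4=F; simplify:
  drop 4 from [-1, 4] -> [-1]
  satisfied 2 clause(s); 3 remain; assigned so far: [4]
unit clause [-1] forces x1=F; simplify:
  drop 1 from [1, -2, -3] -> [-2, -3]
  satisfied 2 clause(s); 1 remain; assigned so far: [1, 4]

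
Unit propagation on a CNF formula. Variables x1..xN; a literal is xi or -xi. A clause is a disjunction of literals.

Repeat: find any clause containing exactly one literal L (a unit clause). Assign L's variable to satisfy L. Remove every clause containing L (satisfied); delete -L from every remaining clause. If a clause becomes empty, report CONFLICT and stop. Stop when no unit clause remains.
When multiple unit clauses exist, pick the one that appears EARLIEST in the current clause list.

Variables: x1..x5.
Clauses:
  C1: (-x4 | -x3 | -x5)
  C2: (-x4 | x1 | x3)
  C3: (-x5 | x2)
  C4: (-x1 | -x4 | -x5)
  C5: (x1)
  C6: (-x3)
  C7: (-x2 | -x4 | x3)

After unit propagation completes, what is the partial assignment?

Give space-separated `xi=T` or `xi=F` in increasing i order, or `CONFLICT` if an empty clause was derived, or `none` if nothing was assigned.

Answer: x1=T x3=F

Derivation:
unit clause [1] forces x1=T; simplify:
  drop -1 from [-1, -4, -5] -> [-4, -5]
  satisfied 2 clause(s); 5 remain; assigned so far: [1]
unit clause [-3] forces x3=F; simplify:
  drop 3 from [-2, -4, 3] -> [-2, -4]
  satisfied 2 clause(s); 3 remain; assigned so far: [1, 3]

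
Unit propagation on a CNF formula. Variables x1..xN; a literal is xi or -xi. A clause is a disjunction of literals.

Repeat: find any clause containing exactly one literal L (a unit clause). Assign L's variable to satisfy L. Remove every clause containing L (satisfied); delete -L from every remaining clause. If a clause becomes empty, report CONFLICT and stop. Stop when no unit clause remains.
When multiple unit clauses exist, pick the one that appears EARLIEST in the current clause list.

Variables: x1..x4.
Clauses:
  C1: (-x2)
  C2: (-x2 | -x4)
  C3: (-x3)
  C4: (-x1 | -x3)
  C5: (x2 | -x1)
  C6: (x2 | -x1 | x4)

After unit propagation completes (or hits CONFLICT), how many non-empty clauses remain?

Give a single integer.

Answer: 0

Derivation:
unit clause [-2] forces x2=F; simplify:
  drop 2 from [2, -1] -> [-1]
  drop 2 from [2, -1, 4] -> [-1, 4]
  satisfied 2 clause(s); 4 remain; assigned so far: [2]
unit clause [-3] forces x3=F; simplify:
  satisfied 2 clause(s); 2 remain; assigned so far: [2, 3]
unit clause [-1] forces x1=F; simplify:
  satisfied 2 clause(s); 0 remain; assigned so far: [1, 2, 3]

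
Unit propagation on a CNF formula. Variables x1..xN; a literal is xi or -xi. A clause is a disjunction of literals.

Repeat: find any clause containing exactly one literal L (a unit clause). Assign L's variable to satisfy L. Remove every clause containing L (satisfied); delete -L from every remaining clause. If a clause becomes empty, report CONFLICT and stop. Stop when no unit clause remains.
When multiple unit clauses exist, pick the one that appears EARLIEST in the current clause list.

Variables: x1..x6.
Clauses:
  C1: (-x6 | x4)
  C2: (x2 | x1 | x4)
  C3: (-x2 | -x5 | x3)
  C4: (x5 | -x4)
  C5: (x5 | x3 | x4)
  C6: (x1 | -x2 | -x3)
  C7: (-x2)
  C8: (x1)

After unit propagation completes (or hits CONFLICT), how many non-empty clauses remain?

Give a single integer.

Answer: 3

Derivation:
unit clause [-2] forces x2=F; simplify:
  drop 2 from [2, 1, 4] -> [1, 4]
  satisfied 3 clause(s); 5 remain; assigned so far: [2]
unit clause [1] forces x1=T; simplify:
  satisfied 2 clause(s); 3 remain; assigned so far: [1, 2]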